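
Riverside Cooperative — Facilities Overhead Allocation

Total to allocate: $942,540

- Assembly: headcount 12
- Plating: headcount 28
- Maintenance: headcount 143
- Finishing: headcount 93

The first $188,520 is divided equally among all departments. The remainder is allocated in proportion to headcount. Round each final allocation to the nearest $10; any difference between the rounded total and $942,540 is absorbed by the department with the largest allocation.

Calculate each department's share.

Assembly: $79,910 · Plating: $123,620 · Maintenance: $437,810 · Finishing: $301,200

$188,520 shared equally gives $47,130 per department.
Remainder $754,020 by headcount (total 276): Assembly 32,783.48 → $32,780; Plating 76,494.78 → $76,490; Maintenance 390,669.78 → $390,670; Finishing 254,071.96 → $254,070.
Rounding difference +$10 on remainder applied to Maintenance.
Totals: Assembly $47,130 + $32,780 = $79,910; Plating $47,130 + $76,490 = $123,620; Maintenance $47,130 + $390,680 = $437,810; Finishing $47,130 + $254,070 = $301,200.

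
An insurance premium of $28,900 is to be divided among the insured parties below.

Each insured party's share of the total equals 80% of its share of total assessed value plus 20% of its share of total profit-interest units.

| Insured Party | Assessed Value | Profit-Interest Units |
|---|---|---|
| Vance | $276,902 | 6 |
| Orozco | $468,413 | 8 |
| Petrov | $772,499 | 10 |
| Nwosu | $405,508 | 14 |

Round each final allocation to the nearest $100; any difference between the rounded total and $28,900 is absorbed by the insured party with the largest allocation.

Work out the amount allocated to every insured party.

Totals — assessed value 1,923,322, profit-interest units 38.
Combined weights (80% assessed value + 20% profit-interest units): Vance 0.1468; Orozco 0.2369; Petrov 0.3740; Nwosu 0.2424.
Raw shares: Vance 4,241.23; Orozco 6,847.57; Petrov 10,807.16; Nwosu 7,004.03.
After rounding ($100): Vance $4,200; Orozco $6,800; Petrov $10,800; Nwosu $7,000. Sum = $28,800.
Difference $28,900 − $28,800 = +$100 applied to largest allocation (Petrov): Petrov becomes $10,900.

Vance: $4,200 | Orozco: $6,800 | Petrov: $10,900 | Nwosu: $7,000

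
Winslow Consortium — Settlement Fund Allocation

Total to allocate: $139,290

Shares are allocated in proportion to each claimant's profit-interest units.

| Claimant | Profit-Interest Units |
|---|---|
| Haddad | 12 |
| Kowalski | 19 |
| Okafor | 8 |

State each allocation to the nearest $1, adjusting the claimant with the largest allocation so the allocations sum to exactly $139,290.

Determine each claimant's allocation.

Haddad: $42,858 | Kowalski: $67,860 | Okafor: $28,572

Total profit-interest units = 39.
Proportional shares: Haddad 12/39 × $139,290 = 42,858.46; Kowalski 19/39 × $139,290 = 67,859.23; Okafor 8/39 × $139,290 = 28,572.31.
After rounding ($1): Haddad $42,858; Kowalski $67,859; Okafor $28,572. Sum = $139,289.
Difference $139,290 − $139,289 = +$1 applied to largest allocation (Kowalski): Kowalski becomes $67,860.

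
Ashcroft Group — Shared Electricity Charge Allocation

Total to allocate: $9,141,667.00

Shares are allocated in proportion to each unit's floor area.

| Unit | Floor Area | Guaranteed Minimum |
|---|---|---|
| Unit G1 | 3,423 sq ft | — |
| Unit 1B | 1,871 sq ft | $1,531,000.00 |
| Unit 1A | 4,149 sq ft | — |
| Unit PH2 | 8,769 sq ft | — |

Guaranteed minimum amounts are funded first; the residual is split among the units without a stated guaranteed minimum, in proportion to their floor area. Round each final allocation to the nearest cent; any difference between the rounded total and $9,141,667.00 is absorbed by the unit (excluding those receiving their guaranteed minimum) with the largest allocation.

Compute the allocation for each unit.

Guaranteed amounts: Unit 1B $1,531,000.00. Remaining pool $7,610,667.00.
Remaining pool split over remaining floor area 16,341: Unit G1 1,594,230.0435 → $1,594,230.04; Unit 1A 1,932,357.7127 → $1,932,357.71; Unit PH2 4,084,079.2438 → $4,084,079.24.
Rounding difference +$0.01 applied to Unit PH2 → $4,084,079.25.

Unit G1: $1,594,230.04 | Unit 1B: $1,531,000.00 | Unit 1A: $1,932,357.71 | Unit PH2: $4,084,079.25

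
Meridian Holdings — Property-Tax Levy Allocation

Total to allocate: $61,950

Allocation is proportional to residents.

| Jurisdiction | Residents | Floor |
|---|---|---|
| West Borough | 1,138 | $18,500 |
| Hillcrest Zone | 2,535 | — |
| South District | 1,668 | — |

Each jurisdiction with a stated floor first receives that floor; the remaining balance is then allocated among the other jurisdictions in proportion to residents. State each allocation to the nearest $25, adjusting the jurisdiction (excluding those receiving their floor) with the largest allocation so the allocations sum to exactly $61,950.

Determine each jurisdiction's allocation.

Fund the minimums — West Borough $18,500. Remaining pool $43,450.
Remaining pool split over remaining residents 4,203: Hillcrest Zone 26,206.46 → $26,200; South District 17,243.54 → $17,250.

West Borough: $18,500 | Hillcrest Zone: $26,200 | South District: $17,250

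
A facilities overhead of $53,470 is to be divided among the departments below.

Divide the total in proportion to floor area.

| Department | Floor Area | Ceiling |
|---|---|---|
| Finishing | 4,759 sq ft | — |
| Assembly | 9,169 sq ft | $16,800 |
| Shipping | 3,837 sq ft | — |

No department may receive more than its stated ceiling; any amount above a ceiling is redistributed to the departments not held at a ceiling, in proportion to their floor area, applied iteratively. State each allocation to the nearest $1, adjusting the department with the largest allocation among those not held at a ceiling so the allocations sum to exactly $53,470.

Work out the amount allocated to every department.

Finishing: $20,302 | Assembly: $16,800 | Shipping: $16,368

Total floor area = 17,765.
Unconstrained shares: Finishing 14,323.88; Assembly 27,597.32; Shipping 11,548.80.
Held at cap: Assembly ($16,800); balance $36,670 reallocated over remaining floor area 8,596.
Redistributed shares: Finishing 20,301.60 → $20,302; Shipping 16,368.40 → $16,368.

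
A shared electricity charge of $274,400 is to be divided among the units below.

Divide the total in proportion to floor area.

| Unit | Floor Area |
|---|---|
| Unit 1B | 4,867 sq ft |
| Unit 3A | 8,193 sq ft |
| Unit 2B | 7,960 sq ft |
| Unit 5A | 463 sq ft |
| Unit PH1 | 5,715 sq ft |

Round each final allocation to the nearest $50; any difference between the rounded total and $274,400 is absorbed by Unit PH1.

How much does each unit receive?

Unit 1B: $49,100 | Unit 3A: $82,650 | Unit 2B: $80,300 | Unit 5A: $4,650 | Unit PH1: $57,700

Combined floor area = 27,198.
Raw shares: Unit 1B 4,867/27,198 × $274,400 = 49,103.05; Unit 3A 8,193/27,198 × $274,400 = 82,658.99; Unit 2B 7,960/27,198 × $274,400 = 80,308.26; Unit 5A 463/27,198 × $274,400 = 4,671.20; Unit PH1 5,715/27,198 × $274,400 = 57,658.50.
At nearest $50: Unit 1B $49,100; Unit 3A $82,650; Unit 2B $80,300; Unit 5A $4,650; Unit PH1 $57,650. Sum = $274,350.
Difference $274,400 − $274,350 = +$50 applied to Unit PH1: Unit PH1 becomes $57,700.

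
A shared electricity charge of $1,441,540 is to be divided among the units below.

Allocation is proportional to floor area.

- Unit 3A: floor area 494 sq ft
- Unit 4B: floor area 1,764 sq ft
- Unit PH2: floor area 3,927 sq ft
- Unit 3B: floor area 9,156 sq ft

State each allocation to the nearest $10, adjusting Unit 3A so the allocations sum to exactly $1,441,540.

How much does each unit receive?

Floor area total: 15,341.
Proportional shares: Unit 3A 494/15,341 × $1,441,540 = 46,419.45; Unit 4B 1,764/15,341 × $1,441,540 = 165,756.90; Unit PH2 3,927/15,341 × $1,441,540 = 369,006.43; Unit 3B 9,156/15,341 × $1,441,540 = 860,357.23.
Rounded to nearest $10: Unit 3A $46,420; Unit 4B $165,760; Unit PH2 $369,010; Unit 3B $860,360. Sum = $1,441,550.
Difference $1,441,540 − $1,441,550 = −$10 applied to Unit 3A: Unit 3A becomes $46,410.

Unit 3A: $46,410 | Unit 4B: $165,760 | Unit PH2: $369,010 | Unit 3B: $860,360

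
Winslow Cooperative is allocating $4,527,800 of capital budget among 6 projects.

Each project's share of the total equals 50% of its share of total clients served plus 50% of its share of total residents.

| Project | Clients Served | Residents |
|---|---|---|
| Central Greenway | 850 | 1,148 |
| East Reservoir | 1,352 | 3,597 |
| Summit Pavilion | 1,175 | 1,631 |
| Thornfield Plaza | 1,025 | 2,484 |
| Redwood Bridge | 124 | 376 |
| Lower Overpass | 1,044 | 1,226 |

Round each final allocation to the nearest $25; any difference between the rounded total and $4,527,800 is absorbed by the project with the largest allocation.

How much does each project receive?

Central Greenway: $593,900 · East Reservoir: $1,327,875 · Summit Pavilion: $830,500 · Thornfield Plaza: $954,125 · Redwood Bridge: $131,775 · Lower Overpass: $689,625

Clients served total 5,570; residents total 10,462.
Composite weights (50% clients served + 50% residents): Central Greenway 0.1312; East Reservoir 0.2933; Summit Pavilion 0.1834; Thornfield Plaza 0.2107; Redwood Bridge 0.0291; Lower Overpass 0.1523.
Pro-rata amounts: Central Greenway 593,897.23; East Reservoir 1,327,878.36; Summit Pavilion 830,509.59; Thornfield Plaza 954,125.74; Redwood Bridge 131,762.85; Lower Overpass 689,626.23.
Rounded to nearest $25: Central Greenway $593,900; East Reservoir $1,327,875; Summit Pavilion $830,500; Thornfield Plaza $954,125; Redwood Bridge $131,775; Lower Overpass $689,625. Sum = $4,527,800.
Rounded total matches; no reconciliation needed.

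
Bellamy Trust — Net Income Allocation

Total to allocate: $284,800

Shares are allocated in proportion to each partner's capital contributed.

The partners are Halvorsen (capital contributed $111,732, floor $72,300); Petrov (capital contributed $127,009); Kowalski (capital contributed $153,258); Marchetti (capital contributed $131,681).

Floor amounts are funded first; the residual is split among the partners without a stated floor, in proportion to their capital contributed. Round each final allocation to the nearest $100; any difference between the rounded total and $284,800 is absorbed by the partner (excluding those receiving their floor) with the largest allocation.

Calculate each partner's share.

Halvorsen: $72,300 · Petrov: $65,500 · Kowalski: $79,100 · Marchetti: $67,900

Guaranteed amounts: Halvorsen $72,300. Residual $212,500.
Residual split over remaining capital contributed 411,948: Petrov 65,516.55 → $65,500; Kowalski 79,056.88 → $79,100; Marchetti 67,926.56 → $67,900.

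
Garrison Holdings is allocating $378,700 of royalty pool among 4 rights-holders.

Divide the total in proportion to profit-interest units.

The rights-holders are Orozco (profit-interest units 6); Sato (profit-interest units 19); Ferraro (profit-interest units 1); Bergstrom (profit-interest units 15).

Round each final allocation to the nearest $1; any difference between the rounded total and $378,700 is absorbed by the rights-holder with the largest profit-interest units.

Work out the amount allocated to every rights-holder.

Total profit-interest units = 41.
Raw shares: Orozco 6/41 × $378,700 = 55,419.51; Sato 19/41 × $378,700 = 175,495.12; Ferraro 1/41 × $378,700 = 9,236.59; Bergstrom 15/41 × $378,700 = 138,548.78.
After rounding ($1): Orozco $55,420; Sato $175,495; Ferraro $9,237; Bergstrom $138,549. Sum = $378,701.
Difference $378,700 − $378,701 = −$1 applied to largest profit-interest units (Sato): Sato becomes $175,494.

Orozco: $55,420; Sato: $175,494; Ferraro: $9,237; Bergstrom: $138,549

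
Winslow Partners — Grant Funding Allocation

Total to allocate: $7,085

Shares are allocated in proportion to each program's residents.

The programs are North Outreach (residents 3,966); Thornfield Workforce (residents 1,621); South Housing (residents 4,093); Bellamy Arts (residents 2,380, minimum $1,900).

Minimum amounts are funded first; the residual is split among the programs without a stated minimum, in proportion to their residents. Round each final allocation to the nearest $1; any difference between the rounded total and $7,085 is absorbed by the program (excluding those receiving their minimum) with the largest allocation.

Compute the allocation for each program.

Minimums first: Bellamy Arts $1,900. Balance $5,185.
Balance split over remaining residents 9,680: North Outreach 2,124.35 → $2,124; Thornfield Workforce 868.27 → $868; South Housing 2,192.38 → $2,192.
Rounding difference +$1 applied to South Housing → $2,193.

North Outreach: $2,124; Thornfield Workforce: $868; South Housing: $2,193; Bellamy Arts: $1,900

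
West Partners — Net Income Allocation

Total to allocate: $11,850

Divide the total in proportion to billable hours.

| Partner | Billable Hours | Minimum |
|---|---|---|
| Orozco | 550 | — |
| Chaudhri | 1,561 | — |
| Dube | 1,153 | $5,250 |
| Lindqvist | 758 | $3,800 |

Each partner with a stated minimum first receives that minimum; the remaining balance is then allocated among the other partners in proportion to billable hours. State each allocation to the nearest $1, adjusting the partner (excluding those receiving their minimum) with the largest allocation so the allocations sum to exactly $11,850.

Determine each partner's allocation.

Guaranteed amounts: Dube $5,250; Lindqvist $3,800. Residual $2,800.
Residual split over remaining billable hours 2,111: Orozco 729.51 → $730; Chaudhri 2,070.49 → $2,070.

Orozco: $730; Chaudhri: $2,070; Dube: $5,250; Lindqvist: $3,800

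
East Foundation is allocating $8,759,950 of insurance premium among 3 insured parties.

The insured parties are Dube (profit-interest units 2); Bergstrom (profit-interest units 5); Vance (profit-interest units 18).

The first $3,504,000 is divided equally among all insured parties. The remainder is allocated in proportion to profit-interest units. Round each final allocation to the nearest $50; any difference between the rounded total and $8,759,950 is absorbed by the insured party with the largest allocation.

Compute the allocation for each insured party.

Dube: $1,588,500 · Bergstrom: $2,219,200 · Vance: $4,952,250

Equal tier: $3,504,000 ÷ 3 = $1,168,000 apiece.
Remainder $5,255,950 by profit-interest units (total 25): Dube 420,476.00 → $420,500; Bergstrom 1,051,190.00 → $1,051,200; Vance 3,784,284.00 → $3,784,300.
Rounding difference −$50 on remainder applied to Vance.
Totals: Dube $1,168,000 + $420,500 = $1,588,500; Bergstrom $1,168,000 + $1,051,200 = $2,219,200; Vance $1,168,000 + $3,784,250 = $4,952,250.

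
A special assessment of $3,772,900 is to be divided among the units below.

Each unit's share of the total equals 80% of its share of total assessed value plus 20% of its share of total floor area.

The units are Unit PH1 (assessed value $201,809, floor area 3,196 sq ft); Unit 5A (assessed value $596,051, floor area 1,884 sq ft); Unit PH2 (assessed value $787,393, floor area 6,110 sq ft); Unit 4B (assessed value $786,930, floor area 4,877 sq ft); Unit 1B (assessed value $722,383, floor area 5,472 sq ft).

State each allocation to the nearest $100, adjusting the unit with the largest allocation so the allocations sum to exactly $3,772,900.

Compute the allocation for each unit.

Unit PH1: $308,800 · Unit 5A: $647,400 · Unit PH2: $982,000 · Unit 4B: $938,400 · Unit 1B: $896,300

Assessed value total 3,094,566; floor area total 21,539.
Combined weights (80% assessed value + 20% floor area): Unit PH1 0.0818; Unit 5A 0.1716; Unit PH2 0.2603; Unit 4B 0.2487; Unit 1B 0.2376.
Proportional shares: Unit PH1 308,802.79; Unit 5A 647,367.63; Unit PH2 982,045.51; Unit 4B 938,397.98; Unit 1B 896,286.09.
At nearest $100: Unit PH1 $308,800; Unit 5A $647,400; Unit PH2 $982,000; Unit 4B $938,400; Unit 1B $896,300. Sum = $3,772,900.
Rounded total matches; no reconciliation needed.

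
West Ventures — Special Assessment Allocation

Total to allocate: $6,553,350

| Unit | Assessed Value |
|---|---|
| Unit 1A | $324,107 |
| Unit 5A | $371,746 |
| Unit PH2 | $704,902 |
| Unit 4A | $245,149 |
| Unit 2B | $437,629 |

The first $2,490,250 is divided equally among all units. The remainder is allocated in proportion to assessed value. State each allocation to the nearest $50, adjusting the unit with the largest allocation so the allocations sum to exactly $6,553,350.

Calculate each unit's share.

Unit 1A: $1,130,100 · Unit 5A: $1,223,000 · Unit PH2: $1,872,700 · Unit 4A: $976,100 · Unit 2B: $1,351,450

First tranche $2,490,250 split equally: $498,050 each.
Remainder $4,063,100 by assessed value (total 2,083,533): Unit 1A 632,041.42 → $632,050; Unit 5A 724,942.28 → $724,950; Unit PH2 1,374,630.17 → $1,374,650; Unit 4A 478,065.34 → $478,050; Unit 2B 853,420.80 → $853,400.
Totals: Unit 1A $498,050 + $632,050 = $1,130,100; Unit 5A $498,050 + $724,950 = $1,223,000; Unit PH2 $498,050 + $1,374,650 = $1,872,700; Unit 4A $498,050 + $478,050 = $976,100; Unit 2B $498,050 + $853,400 = $1,351,450.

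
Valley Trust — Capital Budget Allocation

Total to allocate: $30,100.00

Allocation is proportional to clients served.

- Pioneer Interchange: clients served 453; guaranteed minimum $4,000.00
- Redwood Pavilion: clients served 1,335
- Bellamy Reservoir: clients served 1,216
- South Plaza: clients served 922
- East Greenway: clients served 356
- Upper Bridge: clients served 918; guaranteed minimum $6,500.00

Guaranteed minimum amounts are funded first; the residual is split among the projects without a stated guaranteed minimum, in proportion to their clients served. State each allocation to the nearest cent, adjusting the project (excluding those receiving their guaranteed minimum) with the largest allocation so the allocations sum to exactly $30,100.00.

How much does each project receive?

Fund the minimums — Pioneer Interchange $4,000.00; Upper Bridge $6,500.00. Residual $19,600.00.
Residual split over remaining clients served 3,829: Redwood Pavilion 6,833.6380 → $6,833.64; Bellamy Reservoir 6,224.4973 → $6,224.50; South Plaza 4,719.5612 → $4,719.56; East Greenway 1,822.3035 → $1,822.30.

Pioneer Interchange: $4,000.00 | Redwood Pavilion: $6,833.64 | Bellamy Reservoir: $6,224.50 | South Plaza: $4,719.56 | East Greenway: $1,822.30 | Upper Bridge: $6,500.00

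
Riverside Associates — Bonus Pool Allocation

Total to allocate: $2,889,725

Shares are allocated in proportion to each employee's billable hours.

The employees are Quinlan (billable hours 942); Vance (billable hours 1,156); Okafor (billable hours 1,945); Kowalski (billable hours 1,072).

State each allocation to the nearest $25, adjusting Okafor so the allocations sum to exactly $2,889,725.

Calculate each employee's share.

Sum of billable hours: 5,115.
Proportional shares: Quinlan 942/5,115 × $2,889,725 = 532,183.96; Vance 1,156/5,115 × $2,889,725 = 653,083.50; Okafor 1,945/5,115 × $2,889,725 = 1,098,829.94; Kowalski 1,072/5,115 × $2,889,725 = 605,627.61.
At nearest $25: Quinlan $532,175; Vance $653,075; Okafor $1,098,825; Kowalski $605,625. Sum = $2,889,700.
Difference $2,889,725 − $2,889,700 = +$25 applied to Okafor: Okafor becomes $1,098,850.

Quinlan: $532,175; Vance: $653,075; Okafor: $1,098,850; Kowalski: $605,625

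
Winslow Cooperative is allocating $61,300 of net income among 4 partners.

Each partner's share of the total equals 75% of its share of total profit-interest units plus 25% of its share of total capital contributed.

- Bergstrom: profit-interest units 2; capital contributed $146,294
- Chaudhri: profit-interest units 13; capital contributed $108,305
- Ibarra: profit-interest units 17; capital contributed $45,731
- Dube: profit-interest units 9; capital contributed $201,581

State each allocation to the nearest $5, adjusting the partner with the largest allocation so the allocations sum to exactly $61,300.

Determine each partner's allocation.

Bergstrom: $6,710 | Chaudhri: $17,885 | Ibarra: $20,460 | Dube: $16,245

Totals — profit-interest units 41, capital contributed 501,911.
Combined weights (75% profit-interest units + 25% capital contributed): Bergstrom 0.1095; Chaudhri 0.2918; Ibarra 0.3338; Dube 0.2650.
Raw shares: Bergstrom 6,709.52; Chaudhri 17,884.35; Ibarra 20,459.12; Dube 16,247.01.
After rounding ($5): Bergstrom $6,710; Chaudhri $17,885; Ibarra $20,460; Dube $16,245. Sum = $61,300.
Sum already equals the total — no adjustment.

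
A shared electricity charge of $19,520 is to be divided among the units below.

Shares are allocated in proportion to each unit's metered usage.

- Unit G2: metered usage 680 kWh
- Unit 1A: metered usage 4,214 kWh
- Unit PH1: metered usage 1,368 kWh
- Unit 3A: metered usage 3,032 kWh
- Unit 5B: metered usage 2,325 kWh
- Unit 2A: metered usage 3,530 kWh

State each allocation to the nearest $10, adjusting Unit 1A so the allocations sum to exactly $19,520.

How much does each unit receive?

Total metered usage = 15,149.
Proportional shares: Unit G2 680/15,149 × $19,520 = 876.20; Unit 1A 4,214/15,149 × $19,520 = 5,429.88; Unit PH1 1,368/15,149 × $19,520 = 1,762.71; Unit 3A 3,032/15,149 × $19,520 = 3,906.83; Unit 5B 2,325/15,149 × $19,520 = 2,995.84; Unit 2A 3,530/15,149 × $19,520 = 4,548.52.
Rounded to nearest $10: Unit G2 $880; Unit 1A $5,430; Unit PH1 $1,760; Unit 3A $3,910; Unit 5B $3,000; Unit 2A $4,550. Sum = $19,530.
Difference $19,520 − $19,530 = −$10 applied to Unit 1A: Unit 1A becomes $5,420.

Unit G2: $880 · Unit 1A: $5,420 · Unit PH1: $1,760 · Unit 3A: $3,910 · Unit 5B: $3,000 · Unit 2A: $4,550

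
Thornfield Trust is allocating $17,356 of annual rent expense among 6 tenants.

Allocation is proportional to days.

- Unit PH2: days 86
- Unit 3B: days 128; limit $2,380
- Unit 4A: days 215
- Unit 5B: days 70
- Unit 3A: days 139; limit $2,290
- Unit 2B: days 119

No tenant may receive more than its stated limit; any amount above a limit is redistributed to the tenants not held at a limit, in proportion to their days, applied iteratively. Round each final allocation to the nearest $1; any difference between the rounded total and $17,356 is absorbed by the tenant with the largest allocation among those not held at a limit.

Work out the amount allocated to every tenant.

Unit PH2: $2,227 · Unit 3B: $2,380 · Unit 4A: $5,566 · Unit 5B: $1,812 · Unit 3A: $2,290 · Unit 2B: $3,081

Combined days = 757.
Unconstrained shares: Unit PH2 1,971.75; Unit 3B 2,934.70; Unit 4A 4,929.38; Unit 5B 1,604.91; Unit 3A 3,186.90; Unit 2B 2,728.35.
Held at cap: Unit 3B ($2,380), Unit 3A ($2,290); remaining pool $12,686 reallocated over remaining days 490.
Shares after redistribution: Unit PH2 2,226.52 → $2,227; Unit 4A 5,566.31 → $5,566; Unit 5B 1,812.29 → $1,812; Unit 2B 3,080.89 → $3,081.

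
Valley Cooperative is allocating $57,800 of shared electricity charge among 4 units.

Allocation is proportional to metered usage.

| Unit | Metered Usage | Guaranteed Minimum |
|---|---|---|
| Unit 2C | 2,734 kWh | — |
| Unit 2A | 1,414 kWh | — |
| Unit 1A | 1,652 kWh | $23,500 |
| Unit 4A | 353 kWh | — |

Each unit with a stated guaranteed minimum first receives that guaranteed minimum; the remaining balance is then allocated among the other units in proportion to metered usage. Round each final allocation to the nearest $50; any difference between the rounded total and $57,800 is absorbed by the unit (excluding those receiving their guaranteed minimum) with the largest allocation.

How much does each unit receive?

Guaranteed amounts: Unit 1A $23,500. Balance $34,300.
Balance split over remaining metered usage 4,501: Unit 2C 20,834.53 → $20,850; Unit 2A 10,775.43 → $10,800; Unit 4A 2,690.05 → $2,700.
Rounding difference −$50 applied to Unit 2C → $20,800.

Unit 2C: $20,800 | Unit 2A: $10,800 | Unit 1A: $23,500 | Unit 4A: $2,700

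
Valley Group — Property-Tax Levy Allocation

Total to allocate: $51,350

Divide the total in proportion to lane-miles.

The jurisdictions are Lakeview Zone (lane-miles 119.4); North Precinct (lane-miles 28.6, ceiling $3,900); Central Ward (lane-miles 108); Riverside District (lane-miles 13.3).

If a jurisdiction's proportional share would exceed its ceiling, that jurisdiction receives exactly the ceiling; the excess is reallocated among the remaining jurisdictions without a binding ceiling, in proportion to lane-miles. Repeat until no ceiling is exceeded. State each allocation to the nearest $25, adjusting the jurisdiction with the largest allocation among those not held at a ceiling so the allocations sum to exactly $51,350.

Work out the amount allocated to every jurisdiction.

Lakeview Zone: $23,525; North Precinct: $3,900; Central Ward: $21,300; Riverside District: $2,625

Lane-miles total: 269.3.
Proportional shares (ignoring caps): Lakeview Zone 22,767.14; North Precinct 5,453.43; Central Ward 20,593.39; Riverside District 2,536.04.
Capped: North Precinct ($3,900); balance $47,450 reallocated over remaining lane-miles 240.7.
Remaining shares: Lakeview Zone 23,537.72 → $23,550; Central Ward 21,290.40 → $21,300; Riverside District 2,621.87 → $2,625.
Rounding difference −$25 applied to Lakeview Zone → $23,525.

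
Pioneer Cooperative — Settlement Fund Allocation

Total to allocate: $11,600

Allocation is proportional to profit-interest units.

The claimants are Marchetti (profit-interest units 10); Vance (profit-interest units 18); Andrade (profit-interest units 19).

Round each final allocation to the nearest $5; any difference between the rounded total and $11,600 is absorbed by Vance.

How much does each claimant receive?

Total profit-interest units = 47.
Unrounded shares: Marchetti 10/47 × $11,600 = 2,468.09; Vance 18/47 × $11,600 = 4,442.55; Andrade 19/47 × $11,600 = 4,689.36.
At nearest $5: Marchetti $2,470; Vance $4,445; Andrade $4,690. Sum = $11,605.
Difference $11,600 − $11,605 = −$5 applied to Vance: Vance becomes $4,440.

Marchetti: $2,470 | Vance: $4,440 | Andrade: $4,690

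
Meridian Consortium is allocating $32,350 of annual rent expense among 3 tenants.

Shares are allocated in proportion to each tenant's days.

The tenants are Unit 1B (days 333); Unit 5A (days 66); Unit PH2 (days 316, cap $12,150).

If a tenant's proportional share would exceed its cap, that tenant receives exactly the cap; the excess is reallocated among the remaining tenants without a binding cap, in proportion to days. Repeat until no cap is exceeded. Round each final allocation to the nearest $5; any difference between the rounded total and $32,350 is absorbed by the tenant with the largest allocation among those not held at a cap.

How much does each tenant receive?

Total days = 715.
Proportional shares (ignoring caps): Unit 1B 15,066.50; Unit 5A 2,986.15; Unit PH2 14,297.34.
Capped: Unit PH2 ($12,150); remaining pool $20,200 reallocated over remaining days 399.
Shares after redistribution: Unit 1B 16,858.65 → $16,860; Unit 5A 3,341.35 → $3,340.

Unit 1B: $16,860; Unit 5A: $3,340; Unit PH2: $12,150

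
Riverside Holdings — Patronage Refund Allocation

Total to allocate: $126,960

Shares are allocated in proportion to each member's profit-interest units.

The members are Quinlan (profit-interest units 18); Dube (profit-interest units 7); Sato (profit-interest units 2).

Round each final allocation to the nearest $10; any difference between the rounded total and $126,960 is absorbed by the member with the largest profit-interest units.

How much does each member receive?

Quinlan: $84,640 | Dube: $32,920 | Sato: $9,400

Total profit-interest units = 18 + 7 + 2 = 27.
Proportional shares: Quinlan 84,640.00; Dube 32,915.56; Sato 9,404.44.
Rounded to nearest $10: Quinlan $84,640; Dube $32,920; Sato $9,400. Sum = $126,960.
Sum already equals the total — no adjustment.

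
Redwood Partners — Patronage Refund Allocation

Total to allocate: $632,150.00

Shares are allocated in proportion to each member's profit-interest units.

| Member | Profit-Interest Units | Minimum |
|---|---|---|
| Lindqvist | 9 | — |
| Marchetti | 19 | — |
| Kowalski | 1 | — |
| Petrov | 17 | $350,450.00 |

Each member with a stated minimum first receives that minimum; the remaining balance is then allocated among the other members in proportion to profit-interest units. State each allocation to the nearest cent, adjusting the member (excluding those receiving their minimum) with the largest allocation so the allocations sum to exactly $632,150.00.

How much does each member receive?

Lindqvist: $87,424.14; Marchetti: $184,562.07; Kowalski: $9,713.79; Petrov: $350,450.00

Fund the minimums — Petrov $350,450.00. Residual $281,700.00.
Residual split over remaining profit-interest units 29: Lindqvist 87,424.1379 → $87,424.14; Marchetti 184,562.0690 → $184,562.07; Kowalski 9,713.7931 → $9,713.79.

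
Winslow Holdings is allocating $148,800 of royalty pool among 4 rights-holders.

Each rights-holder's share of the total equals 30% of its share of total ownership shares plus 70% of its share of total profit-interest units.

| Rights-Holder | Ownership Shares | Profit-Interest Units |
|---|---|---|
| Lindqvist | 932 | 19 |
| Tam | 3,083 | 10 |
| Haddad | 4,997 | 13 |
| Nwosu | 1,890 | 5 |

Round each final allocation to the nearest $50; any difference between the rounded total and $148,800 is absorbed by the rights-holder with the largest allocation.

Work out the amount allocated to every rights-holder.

Ownership shares total 10,902; profit-interest units total 47.
Composite weights (30% ownership shares + 70% profit-interest units): Lindqvist 0.3086; Tam 0.2338; Haddad 0.3311; Nwosu 0.1265.
Raw shares: Lindqvist 45,923.46; Tam 34,785.54; Haddad 49,271.24; Nwosu 18,819.76.
Rounded to nearest $50: Lindqvist $45,900; Tam $34,800; Haddad $49,250; Nwosu $18,800. Sum = $148,750.
Difference $148,800 − $148,750 = +$50 applied to largest allocation (Haddad): Haddad becomes $49,300.

Lindqvist: $45,900; Tam: $34,800; Haddad: $49,300; Nwosu: $18,800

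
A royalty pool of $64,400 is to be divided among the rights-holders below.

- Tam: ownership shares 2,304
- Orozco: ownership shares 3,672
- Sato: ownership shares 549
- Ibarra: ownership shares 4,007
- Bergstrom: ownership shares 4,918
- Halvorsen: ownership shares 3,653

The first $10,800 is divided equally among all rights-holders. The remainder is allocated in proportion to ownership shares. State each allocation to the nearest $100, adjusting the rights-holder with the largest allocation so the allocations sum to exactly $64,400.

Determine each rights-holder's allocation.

First tranche $10,800 split equally: $1,800 each.
Remainder $53,600 by ownership shares (total 19,103): Tam 6,464.66 → $6,500; Orozco 10,303.05 → $10,300; Sato 1,540.41 → $1,500; Ibarra 11,243.01 → $11,200; Bergstrom 13,799.13 → $13,800; Halvorsen 10,249.74 → $10,200.
Rounding difference +$100 on remainder applied to Bergstrom.
Totals: Tam $1,800 + $6,500 = $8,300; Orozco $1,800 + $10,300 = $12,100; Sato $1,800 + $1,500 = $3,300; Ibarra $1,800 + $11,200 = $13,000; Bergstrom $1,800 + $13,900 = $15,700; Halvorsen $1,800 + $10,200 = $12,000.

Tam: $8,300; Orozco: $12,100; Sato: $3,300; Ibarra: $13,000; Bergstrom: $15,700; Halvorsen: $12,000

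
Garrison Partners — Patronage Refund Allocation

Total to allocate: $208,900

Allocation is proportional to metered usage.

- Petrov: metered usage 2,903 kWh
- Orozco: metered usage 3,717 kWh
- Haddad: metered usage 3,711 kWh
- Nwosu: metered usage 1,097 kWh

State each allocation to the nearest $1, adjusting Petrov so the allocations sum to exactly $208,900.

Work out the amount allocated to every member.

Sum of metered usage: 11,428.
Raw shares: Petrov 2,903/11,428 × $208,900 = 53,065.86; Orozco 3,717/11,428 × $208,900 = 67,945.51; Haddad 3,711/11,428 × $208,900 = 67,835.83; Nwosu 1,097/11,428 × $208,900 = 20,052.79.
Rounded to nearest $1: Petrov $53,066; Orozco $67,946; Haddad $67,836; Nwosu $20,053. Sum = $208,901.
Difference $208,900 − $208,901 = −$1 applied to Petrov: Petrov becomes $53,065.

Petrov: $53,065; Orozco: $67,946; Haddad: $67,836; Nwosu: $20,053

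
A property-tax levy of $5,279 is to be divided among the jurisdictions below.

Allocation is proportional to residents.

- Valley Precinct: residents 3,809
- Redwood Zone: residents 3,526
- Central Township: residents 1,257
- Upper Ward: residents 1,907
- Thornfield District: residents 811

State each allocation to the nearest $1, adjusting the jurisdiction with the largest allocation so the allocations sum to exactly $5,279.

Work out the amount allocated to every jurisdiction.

Valley Precinct: $1,777 · Redwood Zone: $1,646 · Central Township: $587 · Upper Ward: $890 · Thornfield District: $379

Sum of residents: 11,310.
Proportional shares: Valley Precinct 3,809/11,310 × $5,279 = 1,777.87; Redwood Zone 3,526/11,310 × $5,279 = 1,645.78; Central Township 1,257/11,310 × $5,279 = 586.71; Upper Ward 1,907/11,310 × $5,279 = 890.10; Thornfield District 811/11,310 × $5,279 = 378.54.
At nearest $1: Valley Precinct $1,778; Redwood Zone $1,646; Central Township $587; Upper Ward $890; Thornfield District $379. Sum = $5,280.
Difference $5,279 − $5,280 = −$1 applied to largest allocation (Valley Precinct): Valley Precinct becomes $1,777.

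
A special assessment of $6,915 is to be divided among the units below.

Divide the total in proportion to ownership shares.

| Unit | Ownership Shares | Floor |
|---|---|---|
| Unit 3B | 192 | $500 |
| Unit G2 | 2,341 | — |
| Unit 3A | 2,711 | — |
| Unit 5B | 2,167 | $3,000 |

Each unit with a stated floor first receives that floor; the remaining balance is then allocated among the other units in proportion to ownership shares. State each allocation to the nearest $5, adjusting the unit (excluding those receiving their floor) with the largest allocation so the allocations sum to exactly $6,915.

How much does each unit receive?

Unit 3B: $500; Unit G2: $1,580; Unit 3A: $1,835; Unit 5B: $3,000

Guaranteed amounts: Unit 3B $500; Unit 5B $3,000. Remaining pool $3,415.
Remaining pool split over remaining ownership shares 5,052: Unit G2 1,582.45 → $1,580; Unit 3A 1,832.55 → $1,835.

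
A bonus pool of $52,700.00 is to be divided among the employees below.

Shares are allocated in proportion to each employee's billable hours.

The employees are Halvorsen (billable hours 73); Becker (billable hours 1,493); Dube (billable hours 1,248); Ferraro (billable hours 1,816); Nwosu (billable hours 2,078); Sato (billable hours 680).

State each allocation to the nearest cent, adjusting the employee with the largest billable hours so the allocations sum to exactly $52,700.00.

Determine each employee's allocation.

Halvorsen: $520.72; Becker: $10,649.85; Dube: $8,902.22; Ferraro: $12,953.87; Nwosu: $14,822.77; Sato: $4,850.57

Billable hours total: 73 + 1,493 + 1,248 + 1,816 + 2,078 + 680 = 7,388.
Pro-rata amounts: Halvorsen 520.7228; Becker 10,649.8511; Dube 8,902.2198; Ferraro 12,953.8711; Nwosu 14,822.7666; Sato 4,850.5685.
At nearest cent: Halvorsen $520.72; Becker $10,649.85; Dube $8,902.22; Ferraro $12,953.87; Nwosu $14,822.77; Sato $4,850.57. Sum = $52,700.00.
Rounded total matches; no reconciliation needed.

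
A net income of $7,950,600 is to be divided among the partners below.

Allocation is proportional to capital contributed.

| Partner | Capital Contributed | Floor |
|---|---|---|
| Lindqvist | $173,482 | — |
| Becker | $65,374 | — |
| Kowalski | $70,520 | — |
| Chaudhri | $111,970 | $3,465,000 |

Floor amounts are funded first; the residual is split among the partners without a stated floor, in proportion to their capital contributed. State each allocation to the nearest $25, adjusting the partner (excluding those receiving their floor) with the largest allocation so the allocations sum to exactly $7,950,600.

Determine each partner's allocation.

Lindqvist: $2,515,300 · Becker: $947,850 · Kowalski: $1,022,450 · Chaudhri: $3,465,000

Fund the minimums — Chaudhri $3,465,000. Residual $4,485,600.
Residual split over remaining capital contributed 309,376: Lindqvist 2,515,291.62 → $2,515,300; Becker 947,848.62 → $947,850; Kowalski 1,022,459.76 → $1,022,450.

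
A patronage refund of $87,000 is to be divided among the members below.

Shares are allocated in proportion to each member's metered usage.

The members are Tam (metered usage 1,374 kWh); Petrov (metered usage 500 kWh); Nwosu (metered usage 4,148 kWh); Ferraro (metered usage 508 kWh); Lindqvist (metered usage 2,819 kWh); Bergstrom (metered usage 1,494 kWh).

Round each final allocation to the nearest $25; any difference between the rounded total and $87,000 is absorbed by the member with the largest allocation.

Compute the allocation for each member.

Tam: $11,025 · Petrov: $4,000 · Nwosu: $33,300 · Ferraro: $4,075 · Lindqvist: $22,625 · Bergstrom: $11,975

Combined metered usage = 10,843.
Raw shares: Tam 1,374/10,843 × $87,000 = 11,024.44; Petrov 500/10,843 × $87,000 = 4,011.80; Nwosu 4,148/10,843 × $87,000 = 33,281.93; Ferraro 508/10,843 × $87,000 = 4,075.99; Lindqvist 2,819/10,843 × $87,000 = 22,618.56; Bergstrom 1,494/10,843 × $87,000 = 11,987.27.
After rounding ($25): Tam $11,025; Petrov $4,000; Nwosu $33,275; Ferraro $4,075; Lindqvist $22,625; Bergstrom $11,975. Sum = $86,975.
Difference $87,000 − $86,975 = +$25 applied to largest allocation (Nwosu): Nwosu becomes $33,300.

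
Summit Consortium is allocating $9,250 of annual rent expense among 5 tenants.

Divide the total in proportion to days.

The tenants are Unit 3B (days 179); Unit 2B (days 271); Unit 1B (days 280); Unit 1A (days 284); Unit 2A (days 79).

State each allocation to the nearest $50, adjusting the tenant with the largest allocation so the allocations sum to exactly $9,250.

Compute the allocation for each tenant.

Sum of days: 1,093.
Unrounded shares: Unit 3B 179/1,093 × $9,250 = 1,514.87; Unit 2B 271/1,093 × $9,250 = 2,293.46; Unit 1B 280/1,093 × $9,250 = 2,369.62; Unit 1A 284/1,093 × $9,250 = 2,403.48; Unit 2A 79/1,093 × $9,250 = 668.57.
At nearest $50: Unit 3B $1,500; Unit 2B $2,300; Unit 1B $2,350; Unit 1A $2,400; Unit 2A $650. Sum = $9,200.
Difference $9,250 − $9,200 = +$50 applied to largest allocation (Unit 1A): Unit 1A becomes $2,450.

Unit 3B: $1,500; Unit 2B: $2,300; Unit 1B: $2,350; Unit 1A: $2,450; Unit 2A: $650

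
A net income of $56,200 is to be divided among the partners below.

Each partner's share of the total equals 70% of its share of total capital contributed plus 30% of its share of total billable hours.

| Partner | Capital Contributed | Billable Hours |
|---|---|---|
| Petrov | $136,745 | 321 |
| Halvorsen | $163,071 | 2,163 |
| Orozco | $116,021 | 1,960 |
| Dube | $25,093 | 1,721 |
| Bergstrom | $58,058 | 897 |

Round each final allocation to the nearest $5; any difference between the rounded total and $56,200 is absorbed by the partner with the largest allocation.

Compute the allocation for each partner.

Totals — capital contributed 498,988, billable hours 7,062.
Combined weights (70% capital contributed + 30% billable hours): Petrov 0.2055; Halvorsen 0.3206; Orozco 0.2460; Dube 0.1083; Bergstrom 0.1196.
Raw shares: Petrov 11,547.28; Halvorsen 18,020.45; Orozco 13,826.40; Dube 6,087.08; Bergstrom 6,718.79.
At nearest $5: Petrov $11,545; Halvorsen $18,020; Orozco $13,825; Dube $6,085; Bergstrom $6,720. Sum = $56,195.
Difference $56,200 − $56,195 = +$5 applied to largest allocation (Halvorsen): Halvorsen becomes $18,025.

Petrov: $11,545; Halvorsen: $18,025; Orozco: $13,825; Dube: $6,085; Bergstrom: $6,720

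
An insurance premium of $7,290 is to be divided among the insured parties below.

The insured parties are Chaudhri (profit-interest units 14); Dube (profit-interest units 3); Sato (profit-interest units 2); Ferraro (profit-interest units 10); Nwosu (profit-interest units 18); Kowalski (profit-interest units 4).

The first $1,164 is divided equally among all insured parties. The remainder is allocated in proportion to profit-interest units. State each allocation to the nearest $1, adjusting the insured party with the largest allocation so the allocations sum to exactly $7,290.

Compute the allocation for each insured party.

Equal tier: $1,164 ÷ 6 = $194 apiece.
Remainder $6,126 by profit-interest units (total 51): Chaudhri 1,681.65 → $1,682; Dube 360.35 → $360; Sato 240.24 → $240; Ferraro 1,201.18 → $1,201; Nwosu 2,162.12 → $2,162; Kowalski 480.47 → $480.
Rounding difference +$1 on remainder applied to Nwosu.
Totals: Chaudhri $194 + $1,682 = $1,876; Dube $194 + $360 = $554; Sato $194 + $240 = $434; Ferraro $194 + $1,201 = $1,395; Nwosu $194 + $2,163 = $2,357; Kowalski $194 + $480 = $674.

Chaudhri: $1,876 · Dube: $554 · Sato: $434 · Ferraro: $1,395 · Nwosu: $2,357 · Kowalski: $674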